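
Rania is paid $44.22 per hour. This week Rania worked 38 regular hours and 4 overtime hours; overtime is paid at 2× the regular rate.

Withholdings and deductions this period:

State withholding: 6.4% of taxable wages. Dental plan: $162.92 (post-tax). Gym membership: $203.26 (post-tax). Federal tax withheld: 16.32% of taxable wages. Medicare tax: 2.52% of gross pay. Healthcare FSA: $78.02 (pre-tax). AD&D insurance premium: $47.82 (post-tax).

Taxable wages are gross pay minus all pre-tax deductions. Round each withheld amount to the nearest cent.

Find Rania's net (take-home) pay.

Regular pay: 38 × $44.22 = $1,680.36
Overtime pay: 4 × $44.22 × 2 = $353.76
Gross pay = $1,680.36 + $353.76 = $2,034.12
Healthcare FSA: $78.02
Taxable wages = $2,034.12 − $78.02 = $1,956.10
State withholding: $1,956.10 × 0.064 = $125.19
Federal tax withheld: $1,956.10 × 0.1632 = $319.24
Medicare tax: $2,034.12 × 0.0252 = $51.26
Dental plan: $162.92
Gym membership: $203.26
AD&D insurance premium: $47.82
Total deductions = $78.02 + $125.19 + $319.24 + $51.26 + $162.92 + $203.26 + $47.82 = $987.71
Net pay = $2,034.12 − $987.71 = $1,046.41

$1,046.41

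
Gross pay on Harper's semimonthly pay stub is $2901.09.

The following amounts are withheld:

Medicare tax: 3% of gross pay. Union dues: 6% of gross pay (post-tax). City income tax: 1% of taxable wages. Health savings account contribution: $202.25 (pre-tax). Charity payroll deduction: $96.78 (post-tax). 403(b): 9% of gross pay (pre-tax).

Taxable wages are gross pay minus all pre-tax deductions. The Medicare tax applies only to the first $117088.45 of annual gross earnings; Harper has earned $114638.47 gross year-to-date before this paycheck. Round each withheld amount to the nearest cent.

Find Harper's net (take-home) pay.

403(b): $2901.09 × 0.09 = $261.10
Health savings account contribution: $202.25
Pre-tax total = $261.10 + $202.25 = $463.35
Taxable wages = $2901.09 − $463.35 = $2437.74
City income tax: $2437.74 × 0.01 = $24.38
Medicare tax: only $117088.45 − $114638.47 = $2449.98 of this check is subject → $2449.98 × 0.03 = $73.50
Union dues: $2901.09 × 0.06 = $174.07
Charity payroll deduction: $96.78
Total deductions = $261.10 + $202.25 + $24.38 + $73.50 + $174.07 + $96.78 = $832.08
Net pay = $2901.09 − $832.08 = $2069.01

$2069.01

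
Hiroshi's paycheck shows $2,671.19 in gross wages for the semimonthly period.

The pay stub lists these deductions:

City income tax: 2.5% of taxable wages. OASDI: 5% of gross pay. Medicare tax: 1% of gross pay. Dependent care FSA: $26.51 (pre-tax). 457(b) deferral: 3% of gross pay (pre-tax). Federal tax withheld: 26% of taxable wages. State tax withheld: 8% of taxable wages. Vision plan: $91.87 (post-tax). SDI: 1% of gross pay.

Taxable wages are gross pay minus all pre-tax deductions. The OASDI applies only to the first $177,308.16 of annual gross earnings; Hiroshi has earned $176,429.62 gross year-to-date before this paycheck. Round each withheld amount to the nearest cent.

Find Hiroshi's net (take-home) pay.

$1,439.27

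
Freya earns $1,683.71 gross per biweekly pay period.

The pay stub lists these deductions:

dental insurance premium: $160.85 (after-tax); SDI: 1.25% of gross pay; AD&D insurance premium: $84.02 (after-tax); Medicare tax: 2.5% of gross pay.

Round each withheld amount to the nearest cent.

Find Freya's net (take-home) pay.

$1,375.70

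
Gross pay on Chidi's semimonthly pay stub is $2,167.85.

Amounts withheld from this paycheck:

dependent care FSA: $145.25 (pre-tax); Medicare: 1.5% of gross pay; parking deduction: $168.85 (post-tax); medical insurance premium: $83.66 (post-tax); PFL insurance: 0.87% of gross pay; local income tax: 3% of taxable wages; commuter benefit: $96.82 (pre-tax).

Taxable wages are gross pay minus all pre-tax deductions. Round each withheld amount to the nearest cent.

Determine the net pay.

Dependent care FSA: $145.25
Commuter benefit: $96.82
Pre-tax total = $145.25 + $96.82 = $242.07
Taxable wages = $2,167.85 − $242.07 = $1,925.78
Local income tax: $1,925.78 × 0.03 = $57.77
Medicare: $2,167.85 × 0.015 = $32.52
PFL insurance: $2,167.85 × 0.0087 = $18.86
Parking deduction: $168.85
Medical insurance premium: $83.66
Total deductions = $145.25 + $96.82 + $57.77 + $32.52 + $18.86 + $168.85 + $83.66 = $603.73
Net pay = $2,167.85 − $603.73 = $1,564.12

$1,564.12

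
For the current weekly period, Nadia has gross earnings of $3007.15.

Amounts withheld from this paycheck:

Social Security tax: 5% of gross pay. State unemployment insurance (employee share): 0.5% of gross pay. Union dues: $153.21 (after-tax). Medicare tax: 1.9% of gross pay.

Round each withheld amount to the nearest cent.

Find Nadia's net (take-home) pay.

$2631.40

Social Security tax: $3007.15 × 0.05 = $150.36
Medicare tax: $3007.15 × 0.019 = $57.14
State unemployment insurance (employee share): $3007.15 × 0.005 = $15.04
Union dues: $153.21
Total deductions = $150.36 + $57.14 + $15.04 + $153.21 = $375.75
Net pay = $3007.15 − $375.75 = $2631.40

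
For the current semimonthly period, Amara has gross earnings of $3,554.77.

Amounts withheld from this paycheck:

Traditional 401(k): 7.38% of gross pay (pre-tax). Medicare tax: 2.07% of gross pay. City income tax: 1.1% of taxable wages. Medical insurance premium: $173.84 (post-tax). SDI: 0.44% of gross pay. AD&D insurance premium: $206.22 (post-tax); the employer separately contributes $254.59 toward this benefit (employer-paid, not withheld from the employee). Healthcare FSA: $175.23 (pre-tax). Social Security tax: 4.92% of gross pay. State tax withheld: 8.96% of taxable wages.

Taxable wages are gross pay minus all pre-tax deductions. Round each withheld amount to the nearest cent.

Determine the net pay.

$2,159.44

Healthcare FSA: $175.23
Traditional 401(k): $3,554.77 × 0.0738 = $262.34
Pre-tax total = $175.23 + $262.34 = $437.57
Taxable wages = $3,554.77 − $437.57 = $3,117.20
City income tax: $3,117.20 × 0.011 = $34.29
State tax withheld: $3,117.20 × 0.0896 = $279.30
SDI: $3,554.77 × 0.0044 = $15.64
Medicare tax: $3,554.77 × 0.0207 = $73.58
Social Security tax: $3,554.77 × 0.0492 = $174.89
AD&D insurance premium: $206.22
Medical insurance premium: $173.84
(Employer's $254.59 toward AD&D insurance premium is not withheld from the employee.)
Total deductions = $175.23 + $262.34 + $34.29 + $279.30 + $15.64 + $73.58 + $174.89 + $206.22 + $173.84 = $1,395.33
Net pay = $3,554.77 − $1,395.33 = $2,159.44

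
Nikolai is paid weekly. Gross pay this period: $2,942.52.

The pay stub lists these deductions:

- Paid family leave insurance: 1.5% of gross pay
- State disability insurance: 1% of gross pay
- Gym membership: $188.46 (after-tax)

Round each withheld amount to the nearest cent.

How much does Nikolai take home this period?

$2,680.49

Paid family leave insurance: $2,942.52 × 0.015 = $44.14
State disability insurance: $2,942.52 × 0.01 = $29.43
Gym membership: $188.46
Total deductions = $44.14 + $29.43 + $188.46 = $262.03
Net pay = $2,942.52 − $262.03 = $2,680.49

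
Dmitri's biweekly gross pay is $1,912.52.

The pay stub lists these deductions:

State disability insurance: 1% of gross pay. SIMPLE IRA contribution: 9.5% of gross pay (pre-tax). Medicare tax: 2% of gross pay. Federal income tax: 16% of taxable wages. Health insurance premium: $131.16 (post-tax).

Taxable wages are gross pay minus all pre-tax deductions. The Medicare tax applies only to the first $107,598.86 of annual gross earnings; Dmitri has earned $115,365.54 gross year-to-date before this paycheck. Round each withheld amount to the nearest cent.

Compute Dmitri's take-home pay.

$1,303.61

SIMPLE IRA contribution: $1,912.52 × 0.095 = $181.69
Taxable wages = $1,912.52 − $181.69 = $1,730.83
Federal income tax: $1,730.83 × 0.16 = $276.93
Medicare tax: annual cap $107,598.86 already reached (YTD $115,365.54), so $0.00
State disability insurance: $1,912.52 × 0.01 = $19.13
Health insurance premium: $131.16
Total deductions = $181.69 + $276.93 + $0.00 + $19.13 + $131.16 = $608.91
Net pay = $1,912.52 − $608.91 = $1,303.61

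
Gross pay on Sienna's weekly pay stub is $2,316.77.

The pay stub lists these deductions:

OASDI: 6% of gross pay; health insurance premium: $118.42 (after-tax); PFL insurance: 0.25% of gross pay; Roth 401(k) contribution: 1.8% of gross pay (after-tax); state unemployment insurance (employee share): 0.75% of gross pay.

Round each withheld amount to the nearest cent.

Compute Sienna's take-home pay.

$1,994.47

OASDI: $2,316.77 × 0.06 = $139.01
PFL insurance: $2,316.77 × 0.0025 = $5.79
State unemployment insurance (employee share): $2,316.77 × 0.0075 = $17.38
Health insurance premium: $118.42
Roth 401(k) contribution: $2,316.77 × 0.018 = $41.70
Total deductions = $139.01 + $5.79 + $17.38 + $118.42 + $41.70 = $322.30
Net pay = $2,316.77 − $322.30 = $1,994.47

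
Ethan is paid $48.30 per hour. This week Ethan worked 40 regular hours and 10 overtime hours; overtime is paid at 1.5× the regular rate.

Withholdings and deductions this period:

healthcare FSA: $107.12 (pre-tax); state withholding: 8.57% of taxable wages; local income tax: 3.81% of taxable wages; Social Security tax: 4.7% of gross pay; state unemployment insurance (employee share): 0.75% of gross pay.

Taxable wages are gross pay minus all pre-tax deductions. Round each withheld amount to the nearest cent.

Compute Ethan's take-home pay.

$2,088.99

Regular pay: 40 × $48.30 = $1,932.00
Overtime pay: 10 × $48.30 × 1.5 = $724.50
Gross pay = $1,932.00 + $724.50 = $2,656.50
Healthcare FSA: $107.12
Taxable wages = $2,656.50 − $107.12 = $2,549.38
State withholding: $2,549.38 × 0.0857 = $218.48
Local income tax: $2,549.38 × 0.0381 = $97.13
State unemployment insurance (employee share): $2,656.50 × 0.0075 = $19.92
Social Security tax: $2,656.50 × 0.047 = $124.86
Total deductions = $107.12 + $218.48 + $97.13 + $19.92 + $124.86 = $567.51
Net pay = $2,656.50 − $567.51 = $2,088.99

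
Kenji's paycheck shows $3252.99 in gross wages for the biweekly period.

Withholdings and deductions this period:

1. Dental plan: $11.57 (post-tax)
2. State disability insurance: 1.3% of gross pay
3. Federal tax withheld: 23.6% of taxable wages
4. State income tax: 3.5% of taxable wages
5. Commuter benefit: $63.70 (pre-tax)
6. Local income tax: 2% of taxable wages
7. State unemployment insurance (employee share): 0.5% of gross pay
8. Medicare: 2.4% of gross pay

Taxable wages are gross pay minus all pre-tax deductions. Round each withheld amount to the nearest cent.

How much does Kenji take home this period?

$2113.01

Commuter benefit: $63.70
Taxable wages = $3252.99 − $63.70 = $3189.29
Federal tax withheld: $3189.29 × 0.236 = $752.67
Local income tax: $3189.29 × 0.02 = $63.79
State income tax: $3189.29 × 0.035 = $111.63
Medicare: $3252.99 × 0.024 = $78.07
State disability insurance: $3252.99 × 0.013 = $42.29
State unemployment insurance (employee share): $3252.99 × 0.005 = $16.26
Dental plan: $11.57
Total deductions = $63.70 + $752.67 + $63.79 + $111.63 + $78.07 + $42.29 + $16.26 + $11.57 = $1139.98
Net pay = $3252.99 − $1139.98 = $2113.01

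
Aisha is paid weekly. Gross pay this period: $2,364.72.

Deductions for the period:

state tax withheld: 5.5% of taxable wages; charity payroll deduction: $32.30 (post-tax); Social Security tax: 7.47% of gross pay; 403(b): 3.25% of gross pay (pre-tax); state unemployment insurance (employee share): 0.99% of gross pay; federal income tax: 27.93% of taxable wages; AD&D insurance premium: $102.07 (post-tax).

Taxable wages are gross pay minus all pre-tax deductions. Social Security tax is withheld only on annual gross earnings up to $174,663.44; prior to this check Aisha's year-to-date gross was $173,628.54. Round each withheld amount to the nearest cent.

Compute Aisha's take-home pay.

403(b): $2,364.72 × 0.0325 = $76.85
Taxable wages = $2,364.72 − $76.85 = $2,287.87
State tax withheld: $2,287.87 × 0.055 = $125.83
Federal income tax: $2,287.87 × 0.2793 = $639.00
Social Security tax: only $174,663.44 − $173,628.54 = $1,034.90 of this check is subject → $1,034.90 × 0.0747 = $77.31
State unemployment insurance (employee share): $2,364.72 × 0.0099 = $23.41
Charity payroll deduction: $32.30
AD&D insurance premium: $102.07
Total deductions = $76.85 + $125.83 + $639.00 + $77.31 + $23.41 + $32.30 + $102.07 = $1,076.77
Net pay = $2,364.72 − $1,076.77 = $1,287.95

$1,287.95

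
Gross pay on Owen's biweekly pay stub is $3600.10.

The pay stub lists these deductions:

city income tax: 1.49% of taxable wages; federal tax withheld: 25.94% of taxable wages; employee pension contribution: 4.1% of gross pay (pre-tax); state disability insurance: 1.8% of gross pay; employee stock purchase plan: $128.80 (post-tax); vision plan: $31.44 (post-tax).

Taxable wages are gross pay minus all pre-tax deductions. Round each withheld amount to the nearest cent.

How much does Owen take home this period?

$2280.44

Employee pension contribution: $3600.10 × 0.041 = $147.60
Taxable wages = $3600.10 − $147.60 = $3452.50
Federal tax withheld: $3452.50 × 0.2594 = $895.58
City income tax: $3452.50 × 0.0149 = $51.44
State disability insurance: $3600.10 × 0.018 = $64.80
Employee stock purchase plan: $128.80
Vision plan: $31.44
Total deductions = $147.60 + $895.58 + $51.44 + $64.80 + $128.80 + $31.44 = $1319.66
Net pay = $3600.10 − $1319.66 = $2280.44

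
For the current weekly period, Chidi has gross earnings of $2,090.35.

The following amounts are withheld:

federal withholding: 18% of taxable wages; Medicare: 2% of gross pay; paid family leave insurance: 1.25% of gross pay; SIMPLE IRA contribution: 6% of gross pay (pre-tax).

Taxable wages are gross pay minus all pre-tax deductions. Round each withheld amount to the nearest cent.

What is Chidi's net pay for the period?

SIMPLE IRA contribution: $2,090.35 × 0.06 = $125.42
Taxable wages = $2,090.35 − $125.42 = $1,964.93
Federal withholding: $1,964.93 × 0.18 = $353.69
Paid family leave insurance: $2,090.35 × 0.0125 = $26.13
Medicare: $2,090.35 × 0.02 = $41.81
Total deductions = $125.42 + $353.69 + $26.13 + $41.81 = $547.05
Net pay = $2,090.35 − $547.05 = $1,543.30

$1,543.30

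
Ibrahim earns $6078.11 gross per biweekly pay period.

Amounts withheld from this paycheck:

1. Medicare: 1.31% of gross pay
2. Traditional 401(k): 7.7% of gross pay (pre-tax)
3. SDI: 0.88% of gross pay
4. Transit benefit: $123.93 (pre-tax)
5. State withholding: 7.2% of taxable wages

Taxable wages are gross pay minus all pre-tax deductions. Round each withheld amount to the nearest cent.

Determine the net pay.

$4958.06

Transit benefit: $123.93
Traditional 401(k): $6078.11 × 0.077 = $468.01
Pre-tax total = $123.93 + $468.01 = $591.94
Taxable wages = $6078.11 − $591.94 = $5486.17
State withholding: $5486.17 × 0.072 = $395.00
SDI: $6078.11 × 0.0088 = $53.49
Medicare: $6078.11 × 0.0131 = $79.62
Total deductions = $123.93 + $468.01 + $395.00 + $53.49 + $79.62 = $1120.05
Net pay = $6078.11 − $1120.05 = $4958.06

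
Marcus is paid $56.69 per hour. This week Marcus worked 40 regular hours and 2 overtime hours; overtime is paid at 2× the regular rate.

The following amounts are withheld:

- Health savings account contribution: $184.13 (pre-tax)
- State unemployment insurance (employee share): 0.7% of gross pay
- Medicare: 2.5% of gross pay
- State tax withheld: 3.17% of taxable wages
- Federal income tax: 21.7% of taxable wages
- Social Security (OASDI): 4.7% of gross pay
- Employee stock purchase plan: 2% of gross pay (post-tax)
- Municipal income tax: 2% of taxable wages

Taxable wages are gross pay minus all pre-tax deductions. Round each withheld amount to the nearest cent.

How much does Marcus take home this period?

$1,442.54

Regular pay: 40 × $56.69 = $2,267.60
Overtime pay: 2 × $56.69 × 2 = $226.76
Gross pay = $2,267.60 + $226.76 = $2,494.36
Health savings account contribution: $184.13
Taxable wages = $2,494.36 − $184.13 = $2,310.23
Federal income tax: $2,310.23 × 0.217 = $501.32
State tax withheld: $2,310.23 × 0.0317 = $73.23
Municipal income tax: $2,310.23 × 0.02 = $46.20
State unemployment insurance (employee share): $2,494.36 × 0.007 = $17.46
Social Security (OASDI): $2,494.36 × 0.047 = $117.23
Medicare: $2,494.36 × 0.025 = $62.36
Employee stock purchase plan: $2,494.36 × 0.02 = $49.89
Total deductions = $184.13 + $501.32 + $73.23 + $46.20 + $17.46 + $117.23 + $62.36 + $49.89 = $1,051.82
Net pay = $2,494.36 − $1,051.82 = $1,442.54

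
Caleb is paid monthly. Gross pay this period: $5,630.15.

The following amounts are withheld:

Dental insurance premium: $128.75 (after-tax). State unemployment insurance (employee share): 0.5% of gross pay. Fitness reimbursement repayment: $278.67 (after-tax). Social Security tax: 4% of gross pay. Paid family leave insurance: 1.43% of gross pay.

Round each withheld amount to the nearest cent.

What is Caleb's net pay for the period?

$4,888.86

Social Security tax: $5,630.15 × 0.04 = $225.21
State unemployment insurance (employee share): $5,630.15 × 0.005 = $28.15
Paid family leave insurance: $5,630.15 × 0.0143 = $80.51
Dental insurance premium: $128.75
Fitness reimbursement repayment: $278.67
Total deductions = $225.21 + $28.15 + $80.51 + $128.75 + $278.67 = $741.29
Net pay = $5,630.15 − $741.29 = $4,888.86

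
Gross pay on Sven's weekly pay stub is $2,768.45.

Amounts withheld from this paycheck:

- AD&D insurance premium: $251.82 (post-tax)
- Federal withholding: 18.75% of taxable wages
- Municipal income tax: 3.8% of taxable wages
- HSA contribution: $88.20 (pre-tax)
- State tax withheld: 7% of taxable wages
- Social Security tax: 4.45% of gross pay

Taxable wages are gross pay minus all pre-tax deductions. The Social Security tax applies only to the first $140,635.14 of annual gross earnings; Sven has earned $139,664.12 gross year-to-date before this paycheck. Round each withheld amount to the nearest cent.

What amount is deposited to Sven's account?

HSA contribution: $88.20
Taxable wages = $2,768.45 − $88.20 = $2,680.25
State tax withheld: $2,680.25 × 0.07 = $187.62
Federal withholding: $2,680.25 × 0.1875 = $502.55
Municipal income tax: $2,680.25 × 0.038 = $101.85
Social Security tax: only $140,635.14 − $139,664.12 = $971.02 of this check is subject → $971.02 × 0.0445 = $43.21
AD&D insurance premium: $251.82
Total deductions = $88.20 + $187.62 + $502.55 + $101.85 + $43.21 + $251.82 = $1,175.25
Net pay = $2,768.45 − $1,175.25 = $1,593.20

$1,593.20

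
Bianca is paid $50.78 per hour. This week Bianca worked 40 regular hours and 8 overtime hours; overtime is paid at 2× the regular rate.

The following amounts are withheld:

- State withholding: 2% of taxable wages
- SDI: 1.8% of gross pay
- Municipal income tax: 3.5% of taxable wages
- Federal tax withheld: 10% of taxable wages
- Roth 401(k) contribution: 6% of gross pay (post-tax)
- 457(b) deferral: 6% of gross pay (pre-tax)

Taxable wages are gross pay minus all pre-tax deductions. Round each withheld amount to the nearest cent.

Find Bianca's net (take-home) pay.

Regular pay: 40 × $50.78 = $2,031.20
Overtime pay: 8 × $50.78 × 2 = $812.48
Gross pay = $2,031.20 + $812.48 = $2,843.68
457(b) deferral: $2,843.68 × 0.06 = $170.62
Taxable wages = $2,843.68 − $170.62 = $2,673.06
Municipal income tax: $2,673.06 × 0.035 = $93.56
Federal tax withheld: $2,673.06 × 0.1 = $267.31
State withholding: $2,673.06 × 0.02 = $53.46
SDI: $2,843.68 × 0.018 = $51.19
Roth 401(k) contribution: $2,843.68 × 0.06 = $170.62
Total deductions = $170.62 + $93.56 + $267.31 + $53.46 + $51.19 + $170.62 = $806.76
Net pay = $2,843.68 − $806.76 = $2,036.92

$2,036.92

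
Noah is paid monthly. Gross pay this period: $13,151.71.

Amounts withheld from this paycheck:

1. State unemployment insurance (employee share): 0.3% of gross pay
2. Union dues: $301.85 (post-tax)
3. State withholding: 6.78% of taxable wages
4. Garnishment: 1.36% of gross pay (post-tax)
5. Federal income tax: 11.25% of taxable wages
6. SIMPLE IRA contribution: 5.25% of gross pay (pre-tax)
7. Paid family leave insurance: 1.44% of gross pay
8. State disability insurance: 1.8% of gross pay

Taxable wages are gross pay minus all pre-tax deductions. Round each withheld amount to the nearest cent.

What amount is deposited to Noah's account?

SIMPLE IRA contribution: $13,151.71 × 0.0525 = $690.46
Taxable wages = $13,151.71 − $690.46 = $12,461.25
State withholding: $12,461.25 × 0.0678 = $844.87
Federal income tax: $12,461.25 × 0.1125 = $1,401.89
State unemployment insurance (employee share): $13,151.71 × 0.003 = $39.46
State disability insurance: $13,151.71 × 0.018 = $236.73
Paid family leave insurance: $13,151.71 × 0.0144 = $189.38
Garnishment: $13,151.71 × 0.0136 = $178.86
Union dues: $301.85
Total deductions = $690.46 + $844.87 + $1,401.89 + $39.46 + $236.73 + $189.38 + $178.86 + $301.85 = $3,883.50
Net pay = $13,151.71 − $3,883.50 = $9,268.21

$9,268.21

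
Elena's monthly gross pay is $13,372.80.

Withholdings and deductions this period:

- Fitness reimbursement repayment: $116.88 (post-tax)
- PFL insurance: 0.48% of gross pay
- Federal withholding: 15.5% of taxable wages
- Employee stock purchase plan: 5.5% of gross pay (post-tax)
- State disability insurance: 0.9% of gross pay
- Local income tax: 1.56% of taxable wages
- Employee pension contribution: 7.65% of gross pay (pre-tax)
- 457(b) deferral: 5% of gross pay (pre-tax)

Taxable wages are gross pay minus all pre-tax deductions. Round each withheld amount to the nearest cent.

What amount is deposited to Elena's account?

$8,651.40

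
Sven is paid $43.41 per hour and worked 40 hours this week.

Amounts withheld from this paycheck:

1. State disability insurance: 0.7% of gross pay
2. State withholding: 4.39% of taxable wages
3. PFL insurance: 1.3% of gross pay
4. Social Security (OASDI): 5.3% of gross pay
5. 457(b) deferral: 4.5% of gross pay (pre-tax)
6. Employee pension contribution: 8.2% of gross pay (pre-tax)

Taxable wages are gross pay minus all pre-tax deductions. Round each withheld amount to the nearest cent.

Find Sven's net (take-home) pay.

$1,322.58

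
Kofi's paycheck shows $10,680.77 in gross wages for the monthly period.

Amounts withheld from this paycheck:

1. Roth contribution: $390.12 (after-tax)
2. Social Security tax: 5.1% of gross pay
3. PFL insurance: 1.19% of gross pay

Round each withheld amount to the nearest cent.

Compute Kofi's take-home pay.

$9,618.83

Social Security tax: $10,680.77 × 0.051 = $544.72
PFL insurance: $10,680.77 × 0.0119 = $127.10
Roth contribution: $390.12
Total deductions = $544.72 + $127.10 + $390.12 = $1,061.94
Net pay = $10,680.77 − $1,061.94 = $9,618.83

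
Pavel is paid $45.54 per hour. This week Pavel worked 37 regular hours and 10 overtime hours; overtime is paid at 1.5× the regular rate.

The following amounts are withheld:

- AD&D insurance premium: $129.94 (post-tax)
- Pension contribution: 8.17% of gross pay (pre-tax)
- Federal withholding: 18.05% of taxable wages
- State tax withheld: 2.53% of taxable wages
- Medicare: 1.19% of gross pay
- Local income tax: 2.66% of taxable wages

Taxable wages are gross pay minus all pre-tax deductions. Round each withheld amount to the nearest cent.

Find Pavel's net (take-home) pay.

$1511.11

Regular pay: 37 × $45.54 = $1684.98
Overtime pay: 10 × $45.54 × 1.5 = $683.10
Gross pay = $1684.98 + $683.10 = $2368.08
Pension contribution: $2368.08 × 0.0817 = $193.47
Taxable wages = $2368.08 − $193.47 = $2174.61
Federal withholding: $2174.61 × 0.1805 = $392.52
State tax withheld: $2174.61 × 0.0253 = $55.02
Local income tax: $2174.61 × 0.0266 = $57.84
Medicare: $2368.08 × 0.0119 = $28.18
AD&D insurance premium: $129.94
Total deductions = $193.47 + $392.52 + $55.02 + $57.84 + $28.18 + $129.94 = $856.97
Net pay = $2368.08 − $856.97 = $1511.11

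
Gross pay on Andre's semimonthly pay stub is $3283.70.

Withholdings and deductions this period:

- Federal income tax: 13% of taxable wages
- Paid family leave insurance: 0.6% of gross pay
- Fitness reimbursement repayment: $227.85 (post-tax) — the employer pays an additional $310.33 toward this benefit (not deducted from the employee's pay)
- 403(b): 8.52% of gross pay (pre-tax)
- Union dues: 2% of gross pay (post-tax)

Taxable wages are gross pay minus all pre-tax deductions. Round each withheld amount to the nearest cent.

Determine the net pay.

403(b): $3283.70 × 0.0852 = $279.77
Taxable wages = $3283.70 − $279.77 = $3003.93
Federal income tax: $3003.93 × 0.13 = $390.51
Paid family leave insurance: $3283.70 × 0.006 = $19.70
Union dues: $3283.70 × 0.02 = $65.67
Fitness reimbursement repayment: $227.85
(Employer's $310.33 toward fitness reimbursement repayment is not withheld from the employee.)
Total deductions = $279.77 + $390.51 + $19.70 + $65.67 + $227.85 = $983.50
Net pay = $3283.70 − $983.50 = $2300.20

$2300.20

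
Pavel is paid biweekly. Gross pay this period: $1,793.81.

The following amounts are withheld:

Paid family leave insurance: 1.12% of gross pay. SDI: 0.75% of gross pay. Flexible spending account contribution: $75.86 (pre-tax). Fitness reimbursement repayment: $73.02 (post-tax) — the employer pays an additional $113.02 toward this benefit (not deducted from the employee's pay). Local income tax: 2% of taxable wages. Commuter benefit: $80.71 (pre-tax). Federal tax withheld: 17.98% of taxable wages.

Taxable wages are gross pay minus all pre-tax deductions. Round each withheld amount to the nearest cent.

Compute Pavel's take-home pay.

$1,203.56

Commuter benefit: $80.71
Flexible spending account contribution: $75.86
Pre-tax total = $80.71 + $75.86 = $156.57
Taxable wages = $1,793.81 − $156.57 = $1,637.24
Local income tax: $1,637.24 × 0.02 = $32.74
Federal tax withheld: $1,637.24 × 0.1798 = $294.38
SDI: $1,793.81 × 0.0075 = $13.45
Paid family leave insurance: $1,793.81 × 0.0112 = $20.09
Fitness reimbursement repayment: $73.02
(Employer's $113.02 toward fitness reimbursement repayment is not withheld from the employee.)
Total deductions = $80.71 + $75.86 + $32.74 + $294.38 + $13.45 + $20.09 + $73.02 = $590.25
Net pay = $1,793.81 − $590.25 = $1,203.56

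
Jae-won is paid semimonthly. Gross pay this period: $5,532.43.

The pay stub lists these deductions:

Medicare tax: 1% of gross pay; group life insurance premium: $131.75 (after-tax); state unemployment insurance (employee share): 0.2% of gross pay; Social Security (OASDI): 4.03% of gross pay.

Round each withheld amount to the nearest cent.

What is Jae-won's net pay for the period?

Social Security (OASDI): $5,532.43 × 0.0403 = $222.96
State unemployment insurance (employee share): $5,532.43 × 0.002 = $11.06
Medicare tax: $5,532.43 × 0.01 = $55.32
Group life insurance premium: $131.75
Total deductions = $222.96 + $11.06 + $55.32 + $131.75 = $421.09
Net pay = $5,532.43 − $421.09 = $5,111.34

$5,111.34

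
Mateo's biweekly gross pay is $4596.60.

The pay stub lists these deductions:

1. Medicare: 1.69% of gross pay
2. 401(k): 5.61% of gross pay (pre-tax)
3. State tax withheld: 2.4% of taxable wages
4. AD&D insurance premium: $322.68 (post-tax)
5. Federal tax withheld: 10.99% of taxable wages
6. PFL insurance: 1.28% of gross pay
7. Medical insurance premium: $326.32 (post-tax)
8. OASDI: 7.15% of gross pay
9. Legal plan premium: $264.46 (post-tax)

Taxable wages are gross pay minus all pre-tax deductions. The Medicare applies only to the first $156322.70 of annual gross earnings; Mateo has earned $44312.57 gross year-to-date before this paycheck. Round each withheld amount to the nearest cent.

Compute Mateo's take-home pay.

401(k): $4596.60 × 0.0561 = $257.87
Taxable wages = $4596.60 − $257.87 = $4338.73
Federal tax withheld: $4338.73 × 0.1099 = $476.83
State tax withheld: $4338.73 × 0.024 = $104.13
PFL insurance: $4596.60 × 0.0128 = $58.84
OASDI: $4596.60 × 0.0715 = $328.66
Medicare: cap not yet reached, full $4596.60 is subject → $4596.60 × 0.0169 = $77.68
AD&D insurance premium: $322.68
Legal plan premium: $264.46
Medical insurance premium: $326.32
Total deductions = $257.87 + $476.83 + $104.13 + $58.84 + $328.66 + $77.68 + $322.68 + $264.46 + $326.32 = $2217.47
Net pay = $4596.60 − $2217.47 = $2379.13

$2379.13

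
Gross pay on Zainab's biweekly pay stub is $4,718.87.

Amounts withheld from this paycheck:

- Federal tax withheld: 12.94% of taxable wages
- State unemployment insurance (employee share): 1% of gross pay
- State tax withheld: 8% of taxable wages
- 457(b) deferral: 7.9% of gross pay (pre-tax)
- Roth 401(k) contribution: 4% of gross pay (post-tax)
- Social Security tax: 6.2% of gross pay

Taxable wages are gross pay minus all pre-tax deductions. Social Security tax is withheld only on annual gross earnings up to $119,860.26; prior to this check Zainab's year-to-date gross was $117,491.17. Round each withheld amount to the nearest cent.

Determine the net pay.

457(b) deferral: $4,718.87 × 0.079 = $372.79
Taxable wages = $4,718.87 − $372.79 = $4,346.08
Federal tax withheld: $4,346.08 × 0.1294 = $562.38
State tax withheld: $4,346.08 × 0.08 = $347.69
State unemployment insurance (employee share): $4,718.87 × 0.01 = $47.19
Social Security tax: only $119,860.26 − $117,491.17 = $2,369.09 of this check is subject → $2,369.09 × 0.062 = $146.88
Roth 401(k) contribution: $4,718.87 × 0.04 = $188.75
Total deductions = $372.79 + $562.38 + $347.69 + $47.19 + $146.88 + $188.75 = $1,665.68
Net pay = $4,718.87 − $1,665.68 = $3,053.19

$3,053.19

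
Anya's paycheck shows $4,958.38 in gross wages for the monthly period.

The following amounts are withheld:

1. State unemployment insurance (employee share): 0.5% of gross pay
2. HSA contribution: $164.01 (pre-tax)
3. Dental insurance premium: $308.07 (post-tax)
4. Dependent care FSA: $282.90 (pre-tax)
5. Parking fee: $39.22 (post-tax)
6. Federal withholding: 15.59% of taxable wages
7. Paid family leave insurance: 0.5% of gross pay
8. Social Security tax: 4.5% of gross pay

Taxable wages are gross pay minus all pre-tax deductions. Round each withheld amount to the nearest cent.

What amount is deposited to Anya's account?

Dependent care FSA: $282.90
HSA contribution: $164.01
Pre-tax total = $282.90 + $164.01 = $446.91
Taxable wages = $4,958.38 − $446.91 = $4,511.47
Federal withholding: $4,511.47 × 0.1559 = $703.34
State unemployment insurance (employee share): $4,958.38 × 0.005 = $24.79
Paid family leave insurance: $4,958.38 × 0.005 = $24.79
Social Security tax: $4,958.38 × 0.045 = $223.13
Parking fee: $39.22
Dental insurance premium: $308.07
Total deductions = $282.90 + $164.01 + $703.34 + $24.79 + $24.79 + $223.13 + $39.22 + $308.07 = $1,770.25
Net pay = $4,958.38 − $1,770.25 = $3,188.13

$3,188.13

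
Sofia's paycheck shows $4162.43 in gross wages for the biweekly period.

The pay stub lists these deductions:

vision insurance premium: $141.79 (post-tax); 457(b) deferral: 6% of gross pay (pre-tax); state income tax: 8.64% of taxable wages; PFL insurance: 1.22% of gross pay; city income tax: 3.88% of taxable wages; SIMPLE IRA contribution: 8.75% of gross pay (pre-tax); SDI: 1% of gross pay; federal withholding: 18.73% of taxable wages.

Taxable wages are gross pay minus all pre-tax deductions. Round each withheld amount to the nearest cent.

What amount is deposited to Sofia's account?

$2205.38

SIMPLE IRA contribution: $4162.43 × 0.0875 = $364.21
457(b) deferral: $4162.43 × 0.06 = $249.75
Pre-tax total = $364.21 + $249.75 = $613.96
Taxable wages = $4162.43 − $613.96 = $3548.47
Federal withholding: $3548.47 × 0.1873 = $664.63
City income tax: $3548.47 × 0.0388 = $137.68
State income tax: $3548.47 × 0.0864 = $306.59
PFL insurance: $4162.43 × 0.0122 = $50.78
SDI: $4162.43 × 0.01 = $41.62
Vision insurance premium: $141.79
Total deductions = $364.21 + $249.75 + $664.63 + $137.68 + $306.59 + $50.78 + $41.62 + $141.79 = $1957.05
Net pay = $4162.43 − $1957.05 = $2205.38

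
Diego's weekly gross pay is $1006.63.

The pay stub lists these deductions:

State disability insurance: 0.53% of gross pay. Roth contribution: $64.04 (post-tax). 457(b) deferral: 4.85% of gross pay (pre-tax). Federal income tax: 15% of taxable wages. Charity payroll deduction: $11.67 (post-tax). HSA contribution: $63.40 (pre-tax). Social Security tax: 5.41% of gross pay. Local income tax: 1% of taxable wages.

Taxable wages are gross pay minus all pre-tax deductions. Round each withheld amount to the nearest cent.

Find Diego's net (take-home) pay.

$615.80

457(b) deferral: $1006.63 × 0.0485 = $48.82
HSA contribution: $63.40
Pre-tax total = $48.82 + $63.40 = $112.22
Taxable wages = $1006.63 − $112.22 = $894.41
Local income tax: $894.41 × 0.01 = $8.94
Federal income tax: $894.41 × 0.15 = $134.16
State disability insurance: $1006.63 × 0.0053 = $5.34
Social Security tax: $1006.63 × 0.0541 = $54.46
Roth contribution: $64.04
Charity payroll deduction: $11.67
Total deductions = $48.82 + $63.40 + $8.94 + $134.16 + $5.34 + $54.46 + $64.04 + $11.67 = $390.83
Net pay = $1006.63 − $390.83 = $615.80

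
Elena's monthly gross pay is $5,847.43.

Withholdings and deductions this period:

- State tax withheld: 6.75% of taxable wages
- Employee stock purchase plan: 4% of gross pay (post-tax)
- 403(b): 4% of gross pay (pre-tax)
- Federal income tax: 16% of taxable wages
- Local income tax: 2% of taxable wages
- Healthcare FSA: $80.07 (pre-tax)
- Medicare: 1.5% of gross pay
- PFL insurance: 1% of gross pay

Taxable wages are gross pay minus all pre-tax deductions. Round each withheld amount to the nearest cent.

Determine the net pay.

$3,783.85

Healthcare FSA: $80.07
403(b): $5,847.43 × 0.04 = $233.90
Pre-tax total = $80.07 + $233.90 = $313.97
Taxable wages = $5,847.43 − $313.97 = $5,533.46
Local income tax: $5,533.46 × 0.02 = $110.67
State tax withheld: $5,533.46 × 0.0675 = $373.51
Federal income tax: $5,533.46 × 0.16 = $885.35
PFL insurance: $5,847.43 × 0.01 = $58.47
Medicare: $5,847.43 × 0.015 = $87.71
Employee stock purchase plan: $5,847.43 × 0.04 = $233.90
Total deductions = $80.07 + $233.90 + $110.67 + $373.51 + $885.35 + $58.47 + $87.71 + $233.90 = $2,063.58
Net pay = $5,847.43 − $2,063.58 = $3,783.85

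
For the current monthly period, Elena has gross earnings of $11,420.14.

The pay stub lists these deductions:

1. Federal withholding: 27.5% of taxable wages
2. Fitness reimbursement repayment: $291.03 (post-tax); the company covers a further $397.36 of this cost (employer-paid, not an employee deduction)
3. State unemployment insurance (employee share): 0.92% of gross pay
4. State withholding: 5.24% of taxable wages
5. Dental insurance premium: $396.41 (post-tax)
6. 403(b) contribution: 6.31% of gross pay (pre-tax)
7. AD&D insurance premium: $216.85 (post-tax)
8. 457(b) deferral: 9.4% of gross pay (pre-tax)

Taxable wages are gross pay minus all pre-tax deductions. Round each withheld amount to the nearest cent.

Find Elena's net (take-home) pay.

457(b) deferral: $11,420.14 × 0.094 = $1,073.49
403(b) contribution: $11,420.14 × 0.0631 = $720.61
Pre-tax total = $1,073.49 + $720.61 = $1,794.10
Taxable wages = $11,420.14 − $1,794.10 = $9,626.04
Federal withholding: $9,626.04 × 0.275 = $2,647.16
State withholding: $9,626.04 × 0.0524 = $504.40
State unemployment insurance (employee share): $11,420.14 × 0.0092 = $105.07
AD&D insurance premium: $216.85
Fitness reimbursement repayment: $291.03
Dental insurance premium: $396.41
(Employer's $397.36 toward fitness reimbursement repayment is not withheld from the employee.)
Total deductions = $1,073.49 + $720.61 + $2,647.16 + $504.40 + $105.07 + $216.85 + $291.03 + $396.41 = $5,955.02
Net pay = $11,420.14 − $5,955.02 = $5,465.12

$5,465.12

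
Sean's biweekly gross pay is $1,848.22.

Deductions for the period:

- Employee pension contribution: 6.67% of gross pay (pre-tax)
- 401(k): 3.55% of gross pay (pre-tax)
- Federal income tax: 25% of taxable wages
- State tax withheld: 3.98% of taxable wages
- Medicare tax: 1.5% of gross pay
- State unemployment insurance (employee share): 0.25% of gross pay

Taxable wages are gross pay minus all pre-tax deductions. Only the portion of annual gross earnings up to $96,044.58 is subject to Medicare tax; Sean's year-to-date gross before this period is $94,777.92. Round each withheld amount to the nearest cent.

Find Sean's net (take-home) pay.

$1,154.84

Employee pension contribution: $1,848.22 × 0.0667 = $123.28
401(k): $1,848.22 × 0.0355 = $65.61
Pre-tax total = $123.28 + $65.61 = $188.89
Taxable wages = $1,848.22 − $188.89 = $1,659.33
Federal income tax: $1,659.33 × 0.25 = $414.83
State tax withheld: $1,659.33 × 0.0398 = $66.04
State unemployment insurance (employee share): $1,848.22 × 0.0025 = $4.62
Medicare tax: only $96,044.58 − $94,777.92 = $1,266.66 of this check is subject → $1,266.66 × 0.015 = $19.00
Total deductions = $123.28 + $65.61 + $414.83 + $66.04 + $4.62 + $19.00 = $693.38
Net pay = $1,848.22 − $693.38 = $1,154.84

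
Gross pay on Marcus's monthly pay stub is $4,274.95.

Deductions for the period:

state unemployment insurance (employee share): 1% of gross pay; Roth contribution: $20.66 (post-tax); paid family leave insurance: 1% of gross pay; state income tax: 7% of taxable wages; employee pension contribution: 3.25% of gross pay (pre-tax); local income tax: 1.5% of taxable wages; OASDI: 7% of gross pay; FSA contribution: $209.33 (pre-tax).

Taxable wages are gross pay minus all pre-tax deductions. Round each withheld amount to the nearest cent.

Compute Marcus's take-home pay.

$3,187.50

Employee pension contribution: $4,274.95 × 0.0325 = $138.94
FSA contribution: $209.33
Pre-tax total = $138.94 + $209.33 = $348.27
Taxable wages = $4,274.95 − $348.27 = $3,926.68
Local income tax: $3,926.68 × 0.015 = $58.90
State income tax: $3,926.68 × 0.07 = $274.87
State unemployment insurance (employee share): $4,274.95 × 0.01 = $42.75
Paid family leave insurance: $4,274.95 × 0.01 = $42.75
OASDI: $4,274.95 × 0.07 = $299.25
Roth contribution: $20.66
Total deductions = $138.94 + $209.33 + $58.90 + $274.87 + $42.75 + $42.75 + $299.25 + $20.66 = $1,087.45
Net pay = $4,274.95 − $1,087.45 = $3,187.50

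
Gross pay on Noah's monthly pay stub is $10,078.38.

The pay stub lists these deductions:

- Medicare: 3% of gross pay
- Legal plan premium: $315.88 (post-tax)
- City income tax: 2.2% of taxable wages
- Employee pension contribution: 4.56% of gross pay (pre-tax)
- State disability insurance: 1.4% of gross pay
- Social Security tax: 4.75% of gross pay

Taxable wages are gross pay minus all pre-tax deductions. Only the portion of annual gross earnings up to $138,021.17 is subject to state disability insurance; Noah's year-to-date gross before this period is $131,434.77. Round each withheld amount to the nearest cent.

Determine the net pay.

$8,218.04

Employee pension contribution: $10,078.38 × 0.0456 = $459.57
Taxable wages = $10,078.38 − $459.57 = $9,618.81
City income tax: $9,618.81 × 0.022 = $211.61
Social Security tax: $10,078.38 × 0.0475 = $478.72
State disability insurance: only $138,021.17 − $131,434.77 = $6,586.40 of this check is subject → $6,586.40 × 0.014 = $92.21
Medicare: $10,078.38 × 0.03 = $302.35
Legal plan premium: $315.88
Total deductions = $459.57 + $211.61 + $478.72 + $92.21 + $302.35 + $315.88 = $1,860.34
Net pay = $10,078.38 − $1,860.34 = $8,218.04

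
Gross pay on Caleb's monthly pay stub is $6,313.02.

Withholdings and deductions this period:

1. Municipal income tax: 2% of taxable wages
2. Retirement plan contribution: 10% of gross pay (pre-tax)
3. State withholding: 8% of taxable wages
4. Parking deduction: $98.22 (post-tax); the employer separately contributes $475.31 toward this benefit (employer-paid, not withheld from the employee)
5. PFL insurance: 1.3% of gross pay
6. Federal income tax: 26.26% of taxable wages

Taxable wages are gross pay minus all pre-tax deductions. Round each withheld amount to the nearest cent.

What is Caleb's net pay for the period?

Retirement plan contribution: $6,313.02 × 0.1 = $631.30
Taxable wages = $6,313.02 − $631.30 = $5,681.72
State withholding: $5,681.72 × 0.08 = $454.54
Municipal income tax: $5,681.72 × 0.02 = $113.63
Federal income tax: $5,681.72 × 0.2626 = $1,492.02
PFL insurance: $6,313.02 × 0.013 = $82.07
Parking deduction: $98.22
(Employer's $475.31 toward parking deduction is not withheld from the employee.)
Total deductions = $631.30 + $454.54 + $113.63 + $1,492.02 + $82.07 + $98.22 = $2,871.78
Net pay = $6,313.02 − $2,871.78 = $3,441.24

$3,441.24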